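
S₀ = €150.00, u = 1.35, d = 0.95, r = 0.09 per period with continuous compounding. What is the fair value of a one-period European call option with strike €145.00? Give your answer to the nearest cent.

Risk-neutral probability p = (e^0.09 − 0.95)/(1.35 − 0.95) = 0.1442/0.4000 = 0.3604
Terminal stock prices: S_u = 202.5, S_d = 142.5
Terminal payoffs (S − K): max(57.5, 0) = 57.5, max(-2.5, 0) = 0
Node 0 (S = 150): V_0 = e^(−0.09)·[0.3604·57.5000 + 0.6396·0.0000] = 18.9413

€18.94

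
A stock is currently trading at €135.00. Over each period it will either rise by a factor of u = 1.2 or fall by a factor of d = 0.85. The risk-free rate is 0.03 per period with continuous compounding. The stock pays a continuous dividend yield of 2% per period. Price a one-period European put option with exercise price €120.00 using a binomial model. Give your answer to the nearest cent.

Per-period risk-free factor R = e^0.03 = 1.0305; dividend-adjusted growth = e^(0.03−0.02) = 1.0101.
Risk-neutral probability p = (1.0101 − 0.85)/(1.2 − 0.85) = 0.1601/0.3500 = 0.4573
Terminal stock prices: S_u = 162, S_d = 114.8
Terminal payoffs (K − S): max(-42, 0) = 0, max(5.25, 0) = 5.25
Node 0 (S = 135): V_0 = e^(−0.03)·[0.4573·0.0000 + 0.5427·5.2500] = 2.7650

€2.77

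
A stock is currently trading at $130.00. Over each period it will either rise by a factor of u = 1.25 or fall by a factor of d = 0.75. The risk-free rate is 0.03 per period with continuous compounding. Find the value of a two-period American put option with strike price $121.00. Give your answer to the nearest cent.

$10.01

Risk-neutral probability p = (e^0.03 − 0.75)/(1.25 − 0.75) = 0.2805/0.5000 = 0.5609
Terminal stock prices: S_uu = 203.1, S_ud = 121.9, S_dd = 73.12
Terminal payoffs (K − S): max(-82.12, 0) = 0, max(-0.875, 0) = 0, max(47.88, 0) = 47.88
Node u (S = 162.5): continuation = e^(−0.03)·[0.5609·0.0000 + 0.4391·0.0000] = 0.0000; exercise value = 0.0000 ≤ continuation, so V_u = 0.0000
Node d (S = 97.5): continuation = e^(−0.03)·[0.5609·0.0000 + 0.4391·47.8750] = 20.4002; exercise value = 23.5000 > continuation, so V_d = 23.5000 (exercise)
Node 0 (S = 130): continuation = e^(−0.03)·[0.5609·0.0000 + 0.4391·23.5000] = 10.0137; exercise value = 0.0000 ≤ continuation, so V_0 = 10.0137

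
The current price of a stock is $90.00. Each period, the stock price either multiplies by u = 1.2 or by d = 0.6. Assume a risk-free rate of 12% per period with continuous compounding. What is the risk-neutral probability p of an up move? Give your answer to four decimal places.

p = 0.8792

Risk-neutral probability p = (e^0.12 − 0.6)/(1.2 − 0.6) = 0.5275/0.6000 = 0.8792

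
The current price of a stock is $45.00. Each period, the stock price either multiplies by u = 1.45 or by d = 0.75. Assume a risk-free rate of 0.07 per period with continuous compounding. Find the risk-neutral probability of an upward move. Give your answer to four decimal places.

Risk-neutral probability p = (e^0.07 − 0.75)/(1.45 − 0.75) = 0.3225/0.7000 = 0.4607

p = 0.4607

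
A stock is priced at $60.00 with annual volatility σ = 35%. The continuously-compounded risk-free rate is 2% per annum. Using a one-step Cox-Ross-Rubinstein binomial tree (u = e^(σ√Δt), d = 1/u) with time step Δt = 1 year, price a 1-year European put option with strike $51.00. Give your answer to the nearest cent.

$4.77

CRR parameters: u = e^(σ√Δt) = e^(0.35·√1) = 1.4191, d = 1/u = 0.7047
Per-period rate: rΔt = 0.02·1 = 0.02, so R = e^0.02 = 1.0202
Risk-neutral probability p = (e^0.02 − 0.7047)/(1.4191 − 0.7047) = 0.3155/0.7144 = 0.4417
Terminal stock prices: S_u = 85.14, S_d = 42.28
Terminal payoffs (K − S): max(-34.14, 0) = 0, max(8.719, 0) = 8.719
Node 0 (S = 60): V_0 = e^(−0.02)·[0.4417·0.0000 + 0.5583·8.7187] = 4.7716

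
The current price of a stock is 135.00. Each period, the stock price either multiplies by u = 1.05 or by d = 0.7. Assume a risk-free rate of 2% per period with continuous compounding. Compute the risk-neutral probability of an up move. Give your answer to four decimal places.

Risk-neutral probability p = (e^0.02 − 0.7)/(1.05 − 0.7) = 0.3202/0.3500 = 0.9149

p = 0.9149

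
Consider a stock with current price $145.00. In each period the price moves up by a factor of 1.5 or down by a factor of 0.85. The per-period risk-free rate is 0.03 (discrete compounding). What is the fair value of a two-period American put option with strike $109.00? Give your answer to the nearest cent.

Risk-neutral probability p = (1 + 0.03 − 0.85)/(1.5 − 0.85) = 0.1800/0.6500 = 0.2769
Terminal stock prices: S_uu = 326.2, S_ud = 184.9, S_dd = 104.8
Terminal payoffs (K − S): max(-217.2, 0) = 0, max(-75.88, 0) = 0, max(4.238, 0) = 4.238
Node u (S = 217.5): continuation = 1/1.03·[0.2769·0.0000 + 0.7231·0.0000] = 0.0000; exercise value = 0.0000 ≤ continuation, so V_u = 0.0000
Node d (S = 123.2): continuation = 1/1.03·[0.2769·0.0000 + 0.7231·4.2375] = 2.9748; exercise value = 0.0000 ≤ continuation, so V_d = 2.9748
Node 0 (S = 145): continuation = 1/1.03·[0.2769·0.0000 + 0.7231·2.9748] = 2.0884; exercise value = 0.0000 ≤ continuation, so V_0 = 2.0884

$2.09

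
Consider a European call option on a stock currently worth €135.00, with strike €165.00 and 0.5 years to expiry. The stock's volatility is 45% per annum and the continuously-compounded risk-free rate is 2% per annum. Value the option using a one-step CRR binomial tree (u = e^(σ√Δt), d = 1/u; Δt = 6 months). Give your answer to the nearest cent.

€8.90

CRR parameters: u = e^(σ√Δt) = e^(0.45·√0.5) = 1.3746, d = 1/u = 0.7275
Per-period rate: rΔt = 0.02·0.5 = 0.01, so R = e^0.01 = 1.0101
Risk-neutral probability p = (e^0.01 − 0.7275)/(1.3746 − 0.7275) = 0.2826/0.6472 = 0.4366
Terminal stock prices: S_u = 185.6, S_d = 98.21
Terminal payoffs (S − K): max(20.58, 0) = 20.58, max(-66.79, 0) = 0
Node 0 (S = 135): V_0 = e^(−0.01)·[0.4366·20.5775 + 0.5634·0.0000] = 8.8957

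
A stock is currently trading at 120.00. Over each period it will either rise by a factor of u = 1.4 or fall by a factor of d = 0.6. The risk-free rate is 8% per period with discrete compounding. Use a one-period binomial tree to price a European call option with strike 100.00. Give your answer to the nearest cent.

Risk-neutral probability p = (1 + 0.08 − 0.6)/(1.4 − 0.6) = 0.4800/0.8000 = 0.6000
Terminal stock prices: S_u = 168, S_d = 72
Terminal payoffs (S − K): max(68, 0) = 68, max(-28, 0) = 0
Node 0 (S = 120): V_0 = 1/1.08·[0.6000·68.0000 + 0.4000·0.0000] = 37.7778

37.78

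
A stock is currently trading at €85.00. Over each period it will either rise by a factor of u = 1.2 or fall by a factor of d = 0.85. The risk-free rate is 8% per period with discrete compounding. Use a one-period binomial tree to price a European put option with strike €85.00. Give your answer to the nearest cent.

€4.05

Risk-neutral probability p = (1 + 0.08 − 0.85)/(1.2 − 0.85) = 0.2300/0.3500 = 0.6571
Terminal stock prices: S_u = 102, S_d = 72.25
Terminal payoffs (K − S): max(-17, 0) = 0, max(12.75, 0) = 12.75
Node 0 (S = 85): V_0 = 1/1.08·[0.6571·0.0000 + 0.3429·12.7500] = 4.0476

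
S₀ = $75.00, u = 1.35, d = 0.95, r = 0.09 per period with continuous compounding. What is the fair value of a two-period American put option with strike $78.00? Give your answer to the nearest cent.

$3.95

Risk-neutral probability p = (e^0.09 − 0.95)/(1.35 − 0.95) = 0.1442/0.4000 = 0.3604
Terminal stock prices: S_uu = 136.7, S_ud = 96.19, S_dd = 67.69
Terminal payoffs (K − S): max(-58.69, 0) = 0, max(-18.19, 0) = 0, max(10.31, 0) = 10.31
Node u (S = 101.2): continuation = e^(−0.09)·[0.3604·0.0000 + 0.6396·0.0000] = 0.0000; exercise value = 0.0000 ≤ continuation, so V_u = 0.0000
Node d (S = 71.25): continuation = e^(−0.09)·[0.3604·0.0000 + 0.6396·10.3125] = 6.0278; exercise value = 6.7500 > continuation, so V_d = 6.7500 (exercise)
Node 0 (S = 75): continuation = e^(−0.09)·[0.3604·0.0000 + 0.6396·6.7500] = 3.9455; exercise value = 3.0000 ≤ continuation, so V_0 = 3.9455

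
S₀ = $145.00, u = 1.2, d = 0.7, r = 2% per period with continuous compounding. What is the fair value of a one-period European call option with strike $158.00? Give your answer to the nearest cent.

Risk-neutral probability p = (e^0.02 − 0.7)/(1.2 − 0.7) = 0.3202/0.5000 = 0.6404
Terminal stock prices: S_u = 174, S_d = 101.5
Terminal payoffs (S − K): max(16, 0) = 16, max(-56.5, 0) = 0
Node 0 (S = 145): V_0 = e^(−0.02)·[0.6404·16.0000 + 0.3596·0.0000] = 10.0435

$10.04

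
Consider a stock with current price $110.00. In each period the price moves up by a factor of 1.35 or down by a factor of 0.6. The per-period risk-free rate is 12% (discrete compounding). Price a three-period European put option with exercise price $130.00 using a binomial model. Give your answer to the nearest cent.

Risk-neutral probability p = (1 + 0.12 − 0.6)/(1.35 − 0.6) = 0.5200/0.7500 = 0.6933
Terminal stock prices: S_uuu = 270.6, S_uud = 120.3, S_udd = 53.46, S_ddd = 23.76
Terminal payoffs (K − S): max(-140.6, 0) = 0, max(9.715, 0) = 9.715, max(76.54, 0) = 76.54, max(106.2, 0) = 106.2
Node uu (S = 200.5): V_uu = 1/1.12·[0.6933·0.0000 + 0.3067·9.7150] = 2.6601
Node ud (S = 89.1): V_ud = 1/1.12·[0.6933·9.7150 + 0.3067·76.5400] = 26.9714
Node dd (S = 39.6): V_dd = 1/1.12·[0.6933·76.5400 + 0.3067·106.2400] = 76.4714
Node u (S = 148.5): V_u = 1/1.12·[0.6933·2.6601 + 0.3067·26.9714] = 9.0317
Node d (S = 66): V_d = 1/1.12·[0.6933·26.9714 + 0.3067·76.4714] = 37.6352
Node 0 (S = 110): V_0 = 1/1.12·[0.6933·9.0317 + 0.3067·37.6352] = 15.8960

$15.90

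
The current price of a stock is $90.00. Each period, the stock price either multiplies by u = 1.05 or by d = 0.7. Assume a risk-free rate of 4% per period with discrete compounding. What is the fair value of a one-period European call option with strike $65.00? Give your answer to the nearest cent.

$27.55

Risk-neutral probability p = (1 + 0.04 − 0.7)/(1.05 − 0.7) = 0.3400/0.3500 = 0.9714
Terminal stock prices: S_u = 94.5, S_d = 63
Terminal payoffs (S − K): max(29.5, 0) = 29.5, max(-2, 0) = 0
Node 0 (S = 90): V_0 = 1/1.04·[0.9714·29.5000 + 0.0286·0.0000] = 27.5549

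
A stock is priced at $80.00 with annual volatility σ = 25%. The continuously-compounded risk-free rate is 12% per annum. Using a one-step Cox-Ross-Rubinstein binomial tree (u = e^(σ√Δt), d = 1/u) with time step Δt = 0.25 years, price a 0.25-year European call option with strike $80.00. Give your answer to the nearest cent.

$6.10

CRR parameters: u = e^(σ√Δt) = e^(0.25·√0.25) = 1.1331, d = 1/u = 0.8825
Per-period rate: rΔt = 0.12·0.25 = 0.03, so R = e^0.03 = 1.0305
Risk-neutral probability p = (e^0.03 − 0.8825)/(1.1331 − 0.8825) = 0.1480/0.2507 = 0.5903
Terminal stock prices: S_u = 90.65, S_d = 70.6
Terminal payoffs (S − K): max(10.65, 0) = 10.65, max(-9.4, 0) = 0
Node 0 (S = 80): V_0 = e^(−0.03)·[0.5903·10.6519 + 0.4097·0.0000] = 6.1019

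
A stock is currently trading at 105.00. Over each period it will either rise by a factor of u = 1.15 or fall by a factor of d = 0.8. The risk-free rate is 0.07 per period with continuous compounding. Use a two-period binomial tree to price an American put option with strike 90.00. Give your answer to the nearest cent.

1.24

Risk-neutral probability p = (e^0.07 − 0.8)/(1.15 − 0.8) = 0.2725/0.3500 = 0.7786
Terminal stock prices: S_uu = 138.9, S_ud = 96.6, S_dd = 67.2
Terminal payoffs (K − S): max(-48.86, 0) = 0, max(-6.6, 0) = 0, max(22.8, 0) = 22.8
Node u (S = 120.7): continuation = e^(−0.07)·[0.7786·0.0000 + 0.2214·0.0000] = 0.0000; exercise value = 0.0000 ≤ continuation, so V_u = 0.0000
Node d (S = 84): continuation = e^(−0.07)·[0.7786·0.0000 + 0.2214·22.8000] = 4.7068; exercise value = 6.0000 > continuation, so V_d = 6.0000 (exercise)
Node 0 (S = 105): continuation = e^(−0.07)·[0.7786·0.0000 + 0.2214·6.0000] = 1.2386; exercise value = 0.0000 ≤ continuation, so V_0 = 1.2386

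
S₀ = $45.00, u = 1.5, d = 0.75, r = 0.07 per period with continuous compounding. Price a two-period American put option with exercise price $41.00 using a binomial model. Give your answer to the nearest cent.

Risk-neutral probability p = (e^0.07 − 0.75)/(1.5 − 0.75) = 0.3225/0.7500 = 0.4300
Terminal stock prices: S_uu = 101.2, S_ud = 50.62, S_dd = 25.31
Terminal payoffs (K − S): max(-60.25, 0) = 0, max(-9.625, 0) = 0, max(15.69, 0) = 15.69
Node u (S = 67.5): continuation = e^(−0.07)·[0.4300·0.0000 + 0.5700·0.0000] = 0.0000; exercise value = 0.0000 ≤ continuation, so V_u = 0.0000
Node d (S = 33.75): continuation = e^(−0.07)·[0.4300·0.0000 + 0.5700·15.6875] = 8.3372; exercise value = 7.2500 ≤ continuation, so V_d = 8.3372
Node 0 (S = 45): continuation = e^(−0.07)·[0.4300·0.0000 + 0.5700·8.3372] = 4.4308; exercise value = 0.0000 ≤ continuation, so V_0 = 4.4308

$4.43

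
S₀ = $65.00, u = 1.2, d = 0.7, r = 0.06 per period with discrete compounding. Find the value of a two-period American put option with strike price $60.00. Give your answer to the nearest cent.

Risk-neutral probability p = (1 + 0.06 − 0.7)/(1.2 − 0.7) = 0.3600/0.5000 = 0.7200
Terminal stock prices: S_uu = 93.6, S_ud = 54.6, S_dd = 31.85
Terminal payoffs (K − S): max(-33.6, 0) = 0, max(5.4, 0) = 5.4, max(28.15, 0) = 28.15
Node u (S = 78): continuation = 1/1.06·[0.7200·0.0000 + 0.2800·5.4000] = 1.4264; exercise value = 0.0000 ≤ continuation, so V_u = 1.4264
Node d (S = 45.5): continuation = 1/1.06·[0.7200·5.4000 + 0.2800·28.1500] = 11.1038; exercise value = 14.5000 > continuation, so V_d = 14.5000 (exercise)
Node 0 (S = 65): continuation = 1/1.06·[0.7200·1.4264 + 0.2800·14.5000] = 4.7991; exercise value = 0.0000 ≤ continuation, so V_0 = 4.7991

$4.80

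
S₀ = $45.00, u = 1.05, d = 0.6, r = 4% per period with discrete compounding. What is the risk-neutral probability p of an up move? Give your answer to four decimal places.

p = 0.9778

Risk-neutral probability p = (1 + 0.04 − 0.6)/(1.05 − 0.6) = 0.4400/0.4500 = 0.9778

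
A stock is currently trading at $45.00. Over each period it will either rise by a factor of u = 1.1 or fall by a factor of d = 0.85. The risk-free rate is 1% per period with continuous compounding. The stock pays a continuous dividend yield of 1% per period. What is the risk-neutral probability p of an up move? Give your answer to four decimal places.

Per-period risk-free factor R = e^0.01 = 1.0101; dividend-adjusted growth = e^(0.01−0.01) = 1.0000.
Risk-neutral probability p = (1.0000 − 0.85)/(1.1 − 0.85) = 0.1500/0.2500 = 0.6000

p = 0.6000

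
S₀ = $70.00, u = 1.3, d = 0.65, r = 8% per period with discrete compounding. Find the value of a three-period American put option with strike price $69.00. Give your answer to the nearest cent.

$9.26

Risk-neutral probability p = (1 + 0.08 − 0.65)/(1.3 − 0.65) = 0.4300/0.6500 = 0.6615
Terminal stock prices: S_uuu = 153.8, S_uud = 76.9, S_udd = 38.45, S_ddd = 19.22
Terminal payoffs (K − S): max(-84.79, 0) = 0, max(-7.895, 0) = 0, max(30.55, 0) = 30.55, max(49.78, 0) = 49.78
Node uu (S = 118.3): continuation = 1/1.08·[0.6615·0.0000 + 0.3385·0.0000] = 0.0000; exercise value = 0.0000 ≤ continuation, so V_uu = 0.0000
Node ud (S = 59.15): continuation = 1/1.08·[0.6615·0.0000 + 0.3385·30.5525] = 9.5749; exercise value = 9.8500 > continuation, so V_ud = 9.8500 (exercise)
Node dd (S = 29.58): continuation = 1/1.08·[0.6615·30.5525 + 0.3385·49.7763] = 34.3139; exercise value = 39.4250 > continuation, so V_dd = 39.4250 (exercise)
Node u (S = 91): continuation = 1/1.08·[0.6615·0.0000 + 0.3385·9.8500] = 3.0869; exercise value = 0.0000 ≤ continuation, so V_u = 3.0869
Node d (S = 45.5): continuation = 1/1.08·[0.6615·9.8500 + 0.3385·39.4250] = 18.3889; exercise value = 23.5000 > continuation, so V_d = 23.5000 (exercise)
Node 0 (S = 70): continuation = 1/1.08·[0.6615·3.0869 + 0.3385·23.5000] = 9.2555; exercise value = 0.0000 ≤ continuation, so V_0 = 9.2555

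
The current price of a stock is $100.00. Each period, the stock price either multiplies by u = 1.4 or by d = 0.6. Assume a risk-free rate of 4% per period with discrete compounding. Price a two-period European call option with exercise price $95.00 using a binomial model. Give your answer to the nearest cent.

$28.25

Risk-neutral probability p = (1 + 0.04 − 0.6)/(1.4 − 0.6) = 0.4400/0.8000 = 0.5500
Terminal stock prices: S_uu = 196, S_ud = 84, S_dd = 36
Terminal payoffs (S − K): max(101, 0) = 101, max(-11, 0) = 0, max(-59, 0) = 0
Node u (S = 140): V_u = 1/1.04·[0.5500·101.0000 + 0.4500·0.0000] = 53.4135
Node d (S = 60): V_d = 1/1.04·[0.5500·0.0000 + 0.4500·0.0000] = 0.0000
Node 0 (S = 100): V_0 = 1/1.04·[0.5500·53.4135 + 0.4500·0.0000] = 28.2475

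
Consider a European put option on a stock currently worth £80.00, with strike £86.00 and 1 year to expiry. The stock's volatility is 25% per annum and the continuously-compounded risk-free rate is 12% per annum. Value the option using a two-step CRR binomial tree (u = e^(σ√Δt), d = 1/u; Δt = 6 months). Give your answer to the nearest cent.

CRR parameters: u = e^(σ√Δt) = e^(0.25·√0.5) = 1.1934, d = 1/u = 0.8380
Per-period rate: rΔt = 0.12·0.5 = 0.06, so R = e^0.06 = 1.0618
Risk-neutral probability p = (e^0.06 − 0.8380)/(1.1934 − 0.8380) = 0.2239/0.3554 = 0.6299
Terminal stock prices: S_uu = 113.9, S_ud = 80, S_dd = 56.18
Terminal payoffs (K − S): max(-27.93, 0) = 0, max(6, 0) = 6, max(29.82, 0) = 29.82
Node u (S = 95.47): V_u = e^(−0.06)·[0.6299·0.0000 + 0.3701·6.0000] = 2.0912
Node d (S = 67.04): V_d = e^(−0.06)·[0.6299·6.0000 + 0.3701·29.8249] = 13.9544
Node 0 (S = 80): V_0 = e^(−0.06)·[0.6299·2.0912 + 0.3701·13.9544] = 6.1042

£6.10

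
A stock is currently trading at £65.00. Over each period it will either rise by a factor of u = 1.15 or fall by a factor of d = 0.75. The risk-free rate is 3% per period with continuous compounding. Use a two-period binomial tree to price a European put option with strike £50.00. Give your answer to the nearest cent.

Risk-neutral probability p = (e^0.03 − 0.75)/(1.15 − 0.75) = 0.2805/0.4000 = 0.7011
Terminal stock prices: S_uu = 85.96, S_ud = 56.06, S_dd = 36.56
Terminal payoffs (K − S): max(-35.96, 0) = 0, max(-6.062, 0) = 0, max(13.44, 0) = 13.44
Node u (S = 74.75): V_u = e^(−0.03)·[0.7011·0.0000 + 0.2989·0.0000] = 0.0000
Node d (S = 48.75): V_d = e^(−0.03)·[0.7011·0.0000 + 0.2989·13.4375] = 3.8973
Node 0 (S = 65): V_0 = e^(−0.03)·[0.7011·0.0000 + 0.2989·3.8973] = 1.1303

£1.13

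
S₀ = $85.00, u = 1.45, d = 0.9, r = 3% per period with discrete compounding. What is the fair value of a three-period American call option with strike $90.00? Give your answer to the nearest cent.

$14.06

Risk-neutral probability p = (1 + 0.03 − 0.9)/(1.45 − 0.9) = 0.1300/0.5500 = 0.2364
Terminal stock prices: S_uuu = 259.1, S_uud = 160.8, S_udd = 99.83, S_ddd = 61.97
Terminal payoffs (S − K): max(169.1, 0) = 169.1, max(70.84, 0) = 70.84, max(9.833, 0) = 9.833, max(-28.03, 0) = 0
Node uu (S = 178.7): continuation = 1/1.03·[0.2364·169.1331 + 0.7636·70.8413] = 91.3339; exercise value = 88.7125 ≤ continuation, so V_uu = 91.3339
Node ud (S = 110.9): continuation = 1/1.03·[0.2364·70.8413 + 0.7636·9.8325] = 23.5464; exercise value = 20.9250 ≤ continuation, so V_ud = 23.5464
Node dd (S = 68.85): continuation = 1/1.03·[0.2364·9.8325 + 0.7636·0.0000] = 2.2564; exercise value = 0.0000 ≤ continuation, so V_dd = 2.2564
Node u (S = 123.2): continuation = 1/1.03·[0.2364·91.3339 + 0.7636·23.5464] = 38.4164; exercise value = 33.2500 ≤ continuation, so V_u = 38.4164
Node d (S = 76.5): continuation = 1/1.03·[0.2364·23.5464 + 0.7636·2.2564] = 7.0763; exercise value = 0.0000 ≤ continuation, so V_d = 7.0763
Node 0 (S = 85): continuation = 1/1.03·[0.2364·38.4164 + 0.7636·7.0763] = 14.0621; exercise value = 0.0000 ≤ continuation, so V_0 = 14.0621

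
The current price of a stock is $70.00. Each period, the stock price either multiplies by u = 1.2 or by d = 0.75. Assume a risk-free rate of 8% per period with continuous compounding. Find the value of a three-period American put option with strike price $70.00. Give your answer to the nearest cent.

$5.34

Risk-neutral probability p = (e^0.08 − 0.75)/(1.2 − 0.75) = 0.3333/0.4500 = 0.7406
Terminal stock prices: S_uuu = 121, S_uud = 75.6, S_udd = 47.25, S_ddd = 29.53
Terminal payoffs (K − S): max(-50.96, 0) = 0, max(-5.6, 0) = 0, max(22.75, 0) = 22.75, max(40.47, 0) = 40.47
Node uu (S = 100.8): continuation = e^(−0.08)·[0.7406·0.0000 + 0.2594·0.0000] = 0.0000; exercise value = 0.0000 ≤ continuation, so V_uu = 0.0000
Node ud (S = 63): continuation = e^(−0.08)·[0.7406·0.0000 + 0.2594·22.7500] = 5.4468; exercise value = 7.0000 > continuation, so V_ud = 7.0000 (exercise)
Node dd (S = 39.38): continuation = e^(−0.08)·[0.7406·22.7500 + 0.2594·40.4688] = 25.2431; exercise value = 30.6250 > continuation, so V_dd = 30.6250 (exercise)
Node u (S = 84): continuation = e^(−0.08)·[0.7406·0.0000 + 0.2594·7.0000] = 1.6759; exercise value = 0.0000 ≤ continuation, so V_u = 1.6759
Node d (S = 52.5): continuation = e^(−0.08)·[0.7406·7.0000 + 0.2594·30.6250] = 12.1181; exercise value = 17.5000 > continuation, so V_d = 17.5000 (exercise)
Node 0 (S = 70): continuation = e^(−0.08)·[0.7406·1.6759 + 0.2594·17.5000] = 5.3357; exercise value = 0.0000 ≤ continuation, so V_0 = 5.3357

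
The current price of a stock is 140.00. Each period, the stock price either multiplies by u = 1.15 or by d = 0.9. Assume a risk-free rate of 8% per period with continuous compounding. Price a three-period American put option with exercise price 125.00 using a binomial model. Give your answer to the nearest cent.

Risk-neutral probability p = (e^0.08 − 0.9)/(1.15 − 0.9) = 0.1833/0.2500 = 0.7331
Terminal stock prices: S_uuu = 212.9, S_uud = 166.6, S_udd = 130.4, S_ddd = 102.1
Terminal payoffs (K − S): max(-87.92, 0) = 0, max(-41.63, 0) = 0, max(-5.41, 0) = 0, max(22.94, 0) = 22.94
Node uu (S = 185.1): continuation = e^(−0.08)·[0.7331·0.0000 + 0.2669·0.0000] = 0.0000; exercise value = 0.0000 ≤ continuation, so V_uu = 0.0000
Node ud (S = 144.9): continuation = e^(−0.08)·[0.7331·0.0000 + 0.2669·0.0000] = 0.0000; exercise value = 0.0000 ≤ continuation, so V_ud = 0.0000
Node dd (S = 113.4): continuation = e^(−0.08)·[0.7331·0.0000 + 0.2669·22.9400] = 5.6509; exercise value = 11.6000 > continuation, so V_dd = 11.6000 (exercise)
Node u (S = 161): continuation = e^(−0.08)·[0.7331·0.0000 + 0.2669·0.0000] = 0.0000; exercise value = 0.0000 ≤ continuation, so V_u = 0.0000
Node d (S = 126): continuation = e^(−0.08)·[0.7331·0.0000 + 0.2669·11.6000] = 2.8575; exercise value = 0.0000 ≤ continuation, so V_d = 2.8575
Node 0 (S = 140): continuation = e^(−0.08)·[0.7331·0.0000 + 0.2669·2.8575] = 0.7039; exercise value = 0.0000 ≤ continuation, so V_0 = 0.7039

0.70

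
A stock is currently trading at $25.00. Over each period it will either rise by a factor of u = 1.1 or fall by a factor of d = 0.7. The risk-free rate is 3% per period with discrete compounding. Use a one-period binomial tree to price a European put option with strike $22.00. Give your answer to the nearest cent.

$0.76

Risk-neutral probability p = (1 + 0.03 − 0.7)/(1.1 − 0.7) = 0.3300/0.4000 = 0.8250
Terminal stock prices: S_u = 27.5, S_d = 17.5
Terminal payoffs (K − S): max(-5.5, 0) = 0, max(4.5, 0) = 4.5
Node 0 (S = 25): V_0 = 1/1.03·[0.8250·0.0000 + 0.1750·4.5000] = 0.7646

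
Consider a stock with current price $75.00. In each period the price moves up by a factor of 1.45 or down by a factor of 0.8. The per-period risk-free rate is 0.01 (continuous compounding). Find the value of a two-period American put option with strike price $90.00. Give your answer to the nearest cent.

Risk-neutral probability p = (e^0.01 − 0.8)/(1.45 − 0.8) = 0.2101/0.6500 = 0.3232
Terminal stock prices: S_uu = 157.7, S_ud = 87, S_dd = 48
Terminal payoffs (K − S): max(-67.69, 0) = 0, max(3, 0) = 3, max(42, 0) = 42
Node u (S = 108.8): continuation = e^(−0.01)·[0.3232·0.0000 + 0.6768·3.0000] = 2.0103; exercise value = 0.0000 ≤ continuation, so V_u = 2.0103
Node d (S = 60): continuation = e^(−0.01)·[0.3232·3.0000 + 0.6768·42.0000] = 29.1045; exercise value = 30.0000 > continuation, so V_d = 30.0000 (exercise)
Node 0 (S = 75): continuation = e^(−0.01)·[0.3232·2.0103 + 0.6768·30.0000] = 20.7465; exercise value = 15.0000 ≤ continuation, so V_0 = 20.7465

$20.75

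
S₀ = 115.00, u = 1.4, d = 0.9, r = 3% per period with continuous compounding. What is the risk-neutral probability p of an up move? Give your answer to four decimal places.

Risk-neutral probability p = (e^0.03 − 0.9)/(1.4 − 0.9) = 0.1305/0.5000 = 0.2609

p = 0.2609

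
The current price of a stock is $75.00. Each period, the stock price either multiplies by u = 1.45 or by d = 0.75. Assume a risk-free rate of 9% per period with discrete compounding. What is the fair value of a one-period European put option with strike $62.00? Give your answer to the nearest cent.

Risk-neutral probability p = (1 + 0.09 − 0.75)/(1.45 − 0.75) = 0.3400/0.7000 = 0.4857
Terminal stock prices: S_u = 108.8, S_d = 56.25
Terminal payoffs (K − S): max(-46.75, 0) = 0, max(5.75, 0) = 5.75
Node 0 (S = 75): V_0 = 1/1.09·[0.4857·0.0000 + 0.5143·5.7500] = 2.7130

$2.71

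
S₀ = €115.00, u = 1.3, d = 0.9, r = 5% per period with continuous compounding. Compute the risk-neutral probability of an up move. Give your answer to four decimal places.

Risk-neutral probability p = (e^0.05 − 0.9)/(1.3 − 0.9) = 0.1513/0.4000 = 0.3782

p = 0.3782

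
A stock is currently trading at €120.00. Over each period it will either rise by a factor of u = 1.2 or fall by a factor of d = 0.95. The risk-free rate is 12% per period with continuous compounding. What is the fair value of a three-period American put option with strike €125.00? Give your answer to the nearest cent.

Risk-neutral probability p = (e^0.12 − 0.95)/(1.2 − 0.95) = 0.1775/0.2500 = 0.7100
Terminal stock prices: S_uuu = 207.4, S_uud = 164.2, S_udd = 130, S_ddd = 102.9
Terminal payoffs (K − S): max(-82.36, 0) = 0, max(-39.16, 0) = 0, max(-4.96, 0) = 0, max(22.12, 0) = 22.12
Node uu (S = 172.8): continuation = e^(−0.12)·[0.7100·0.0000 + 0.2900·0.0000] = 0.0000; exercise value = 0.0000 ≤ continuation, so V_uu = 0.0000
Node ud (S = 136.8): continuation = e^(−0.12)·[0.7100·0.0000 + 0.2900·0.0000] = 0.0000; exercise value = 0.0000 ≤ continuation, so V_ud = 0.0000
Node dd (S = 108.3): continuation = e^(−0.12)·[0.7100·0.0000 + 0.2900·22.1150] = 5.6884; exercise value = 16.7000 > continuation, so V_dd = 16.7000 (exercise)
Node u (S = 144): continuation = e^(−0.12)·[0.7100·0.0000 + 0.2900·0.0000] = 0.0000; exercise value = 0.0000 ≤ continuation, so V_u = 0.0000
Node d (S = 114): continuation = e^(−0.12)·[0.7100·0.0000 + 0.2900·16.7000] = 4.2955; exercise value = 11.0000 > continuation, so V_d = 11.0000 (exercise)
Node 0 (S = 120): continuation = e^(−0.12)·[0.7100·0.0000 + 0.2900·11.0000] = 2.8294; exercise value = 5.0000 > continuation, so V_0 = 5.0000 (exercise)

€5.00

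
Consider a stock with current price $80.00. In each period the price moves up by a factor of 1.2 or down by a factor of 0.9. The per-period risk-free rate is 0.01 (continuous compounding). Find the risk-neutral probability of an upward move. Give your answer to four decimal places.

p = 0.3668

Risk-neutral probability p = (e^0.01 − 0.9)/(1.2 − 0.9) = 0.1101/0.3000 = 0.3668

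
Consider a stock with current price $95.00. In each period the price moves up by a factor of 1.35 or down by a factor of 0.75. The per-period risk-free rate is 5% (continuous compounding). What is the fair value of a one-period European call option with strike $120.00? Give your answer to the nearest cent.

$3.94

Risk-neutral probability p = (e^0.05 − 0.75)/(1.35 − 0.75) = 0.3013/0.6000 = 0.5021
Terminal stock prices: S_u = 128.2, S_d = 71.25
Terminal payoffs (S − K): max(8.25, 0) = 8.25, max(-48.75, 0) = 0
Node 0 (S = 95): V_0 = e^(−0.05)·[0.5021·8.2500 + 0.4979·0.0000] = 3.9404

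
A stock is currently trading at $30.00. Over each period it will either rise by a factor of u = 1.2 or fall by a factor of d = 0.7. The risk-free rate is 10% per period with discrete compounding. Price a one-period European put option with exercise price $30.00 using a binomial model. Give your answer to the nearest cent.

$1.64

Risk-neutral probability p = (1 + 0.1 − 0.7)/(1.2 − 0.7) = 0.4000/0.5000 = 0.8000
Terminal stock prices: S_u = 36, S_d = 21
Terminal payoffs (K − S): max(-6, 0) = 0, max(9, 0) = 9
Node 0 (S = 30): V_0 = 1/1.1·[0.8000·0.0000 + 0.2000·9.0000] = 1.6364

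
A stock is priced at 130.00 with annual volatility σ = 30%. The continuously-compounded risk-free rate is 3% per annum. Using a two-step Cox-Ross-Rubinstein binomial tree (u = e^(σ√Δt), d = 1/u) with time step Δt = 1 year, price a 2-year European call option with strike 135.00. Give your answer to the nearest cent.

21.70

CRR parameters: u = e^(σ√Δt) = e^(0.3·√1) = 1.3499, d = 1/u = 0.7408
Per-period rate: rΔt = 0.03·1 = 0.03, so R = e^0.03 = 1.0305
Risk-neutral probability p = (e^0.03 − 0.7408)/(1.3499 − 0.7408) = 0.2896/0.6090 = 0.4756
Terminal stock prices: S_uu = 236.9, S_ud = 130, S_dd = 71.35
Terminal payoffs (S − K): max(101.9, 0) = 101.9, max(-5, 0) = 0, max(-63.65, 0) = 0
Node u (S = 175.5): V_u = e^(−0.03)·[0.4756·101.8754 + 0.5244·0.0000] = 47.0162
Node d (S = 96.31): V_d = e^(−0.03)·[0.4756·0.0000 + 0.5244·0.0000] = 0.0000
Node 0 (S = 130): V_0 = e^(−0.03)·[0.4756·47.0162 + 0.5244·0.0000] = 21.6983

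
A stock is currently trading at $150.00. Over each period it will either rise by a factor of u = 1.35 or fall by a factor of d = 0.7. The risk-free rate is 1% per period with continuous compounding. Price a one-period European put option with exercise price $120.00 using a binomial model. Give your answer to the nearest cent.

$7.77

Risk-neutral probability p = (e^0.01 − 0.7)/(1.35 − 0.7) = 0.3101/0.6500 = 0.4770
Terminal stock prices: S_u = 202.5, S_d = 105
Terminal payoffs (K − S): max(-82.5, 0) = 0, max(15, 0) = 15
Node 0 (S = 150): V_0 = e^(−0.01)·[0.4770·0.0000 + 0.5230·15.0000] = 7.7669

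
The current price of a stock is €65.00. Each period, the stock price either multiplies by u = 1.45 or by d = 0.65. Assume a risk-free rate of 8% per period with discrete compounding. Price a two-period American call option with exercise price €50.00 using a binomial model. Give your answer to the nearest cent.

€26.27

Risk-neutral probability p = (1 + 0.08 − 0.65)/(1.45 − 0.65) = 0.4300/0.8000 = 0.5375
Terminal stock prices: S_uu = 136.7, S_ud = 61.26, S_dd = 27.46
Terminal payoffs (S − K): max(86.66, 0) = 86.66, max(11.26, 0) = 11.26, max(-22.54, 0) = 0
Node u (S = 94.25): continuation = 1/1.08·[0.5375·86.6625 + 0.4625·11.2625] = 47.9537; exercise value = 44.2500 ≤ continuation, so V_u = 47.9537
Node d (S = 42.25): continuation = 1/1.08·[0.5375·11.2625 + 0.4625·0.0000] = 5.6052; exercise value = 0.0000 ≤ continuation, so V_d = 5.6052
Node 0 (S = 65): continuation = 1/1.08·[0.5375·47.9537 + 0.4625·5.6052] = 26.2662; exercise value = 15.0000 ≤ continuation, so V_0 = 26.2662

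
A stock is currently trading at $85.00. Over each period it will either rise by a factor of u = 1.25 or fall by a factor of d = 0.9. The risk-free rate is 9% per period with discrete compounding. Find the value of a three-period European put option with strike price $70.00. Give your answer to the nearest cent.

$0.59

Risk-neutral probability p = (1 + 0.09 − 0.9)/(1.25 − 0.9) = 0.1900/0.3500 = 0.5429
Terminal stock prices: S_uuu = 166, S_uud = 119.5, S_udd = 86.06, S_ddd = 61.97
Terminal payoffs (K − S): max(-96.02, 0) = 0, max(-49.53, 0) = 0, max(-16.06, 0) = 0, max(8.035, 0) = 8.035
Node uu (S = 132.8): V_uu = 1/1.09·[0.5429·0.0000 + 0.4571·0.0000] = 0.0000
Node ud (S = 95.62): V_ud = 1/1.09·[0.5429·0.0000 + 0.4571·0.0000] = 0.0000
Node dd (S = 68.85): V_dd = 1/1.09·[0.5429·0.0000 + 0.4571·8.0350] = 3.3699
Node u (S = 106.2): V_u = 1/1.09·[0.5429·0.0000 + 0.4571·0.0000] = 0.0000
Node d (S = 76.5): V_d = 1/1.09·[0.5429·0.0000 + 0.4571·3.3699] = 1.4133
Node 0 (S = 85): V_0 = 1/1.09·[0.5429·0.0000 + 0.4571·1.4133] = 0.5927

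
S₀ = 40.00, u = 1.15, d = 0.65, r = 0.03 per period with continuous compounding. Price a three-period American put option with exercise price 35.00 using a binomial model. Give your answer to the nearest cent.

3.04

Risk-neutral probability p = (e^0.03 − 0.65)/(1.15 − 0.65) = 0.3805/0.5000 = 0.7609
Terminal stock prices: S_uuu = 60.83, S_uud = 34.38, S_udd = 19.44, S_ddd = 10.98
Terminal payoffs (K − S): max(-25.83, 0) = 0, max(0.615, 0) = 0.615, max(15.56, 0) = 15.56, max(24.02, 0) = 24.02
Node uu (S = 52.9): continuation = e^(−0.03)·[0.7609·0.0000 + 0.2391·0.6150] = 0.1427; exercise value = 0.0000 ≤ continuation, so V_uu = 0.1427
Node ud (S = 29.9): continuation = e^(−0.03)·[0.7609·0.6150 + 0.2391·15.5650] = 4.0656; exercise value = 5.1000 > continuation, so V_ud = 5.1000 (exercise)
Node dd (S = 16.9): continuation = e^(−0.03)·[0.7609·15.5650 + 0.2391·24.0150] = 17.0656; exercise value = 18.1000 > continuation, so V_dd = 18.1000 (exercise)
Node u (S = 46): continuation = e^(−0.03)·[0.7609·0.1427 + 0.2391·5.1000] = 1.2887; exercise value = 0.0000 ≤ continuation, so V_u = 1.2887
Node d (S = 26): continuation = e^(−0.03)·[0.7609·5.1000 + 0.2391·18.1000] = 7.9656; exercise value = 9.0000 > continuation, so V_d = 9.0000 (exercise)
Node 0 (S = 40): continuation = e^(−0.03)·[0.7609·1.2887 + 0.2391·9.0000] = 3.0398; exercise value = 0.0000 ≤ continuation, so V_0 = 3.0398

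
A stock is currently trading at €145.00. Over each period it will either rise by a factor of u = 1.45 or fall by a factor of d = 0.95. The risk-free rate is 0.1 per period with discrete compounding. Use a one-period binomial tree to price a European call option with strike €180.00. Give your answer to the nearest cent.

€8.25

Risk-neutral probability p = (1 + 0.1 − 0.95)/(1.45 − 0.95) = 0.1500/0.5000 = 0.3000
Terminal stock prices: S_u = 210.2, S_d = 137.8
Terminal payoffs (S − K): max(30.25, 0) = 30.25, max(-42.25, 0) = 0
Node 0 (S = 145): V_0 = 1/1.1·[0.3000·30.2500 + 0.7000·0.0000] = 8.2500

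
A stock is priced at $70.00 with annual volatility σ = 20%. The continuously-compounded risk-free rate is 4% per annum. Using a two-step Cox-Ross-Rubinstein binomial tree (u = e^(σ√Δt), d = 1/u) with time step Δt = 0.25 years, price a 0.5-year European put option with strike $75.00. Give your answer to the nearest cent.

$6.35

CRR parameters: u = e^(σ√Δt) = e^(0.2·√0.25) = 1.1052, d = 1/u = 0.9048
Per-period rate: rΔt = 0.04·0.25 = 0.01, so R = e^0.01 = 1.0101
Risk-neutral probability p = (e^0.01 − 0.9048)/(1.1052 − 0.9048) = 0.1052/0.2003 = 0.5252
Terminal stock prices: S_uu = 85.5, S_ud = 70, S_dd = 57.31
Terminal payoffs (K − S): max(-10.5, 0) = 0, max(5, 0) = 5, max(17.69, 0) = 17.69
Node u (S = 77.36): V_u = e^(−0.01)·[0.5252·0.0000 + 0.4748·5.0000] = 2.3504
Node d (S = 63.34): V_d = e^(−0.01)·[0.5252·5.0000 + 0.4748·17.6888] = 10.9151
Node 0 (S = 70): V_0 = e^(−0.01)·[0.5252·2.3504 + 0.4748·10.9151] = 6.3532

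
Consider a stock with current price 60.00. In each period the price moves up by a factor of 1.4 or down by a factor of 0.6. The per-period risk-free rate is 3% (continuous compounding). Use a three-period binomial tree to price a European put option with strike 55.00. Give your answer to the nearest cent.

11.58

Risk-neutral probability p = (e^0.03 − 0.6)/(1.4 − 0.6) = 0.4305/0.8000 = 0.5381
Terminal stock prices: S_uuu = 164.6, S_uud = 70.56, S_udd = 30.24, S_ddd = 12.96
Terminal payoffs (K − S): max(-109.6, 0) = 0, max(-15.56, 0) = 0, max(24.76, 0) = 24.76, max(42.04, 0) = 42.04
Node uu (S = 117.6): V_uu = e^(−0.03)·[0.5381·0.0000 + 0.4619·0.0000] = 0.0000
Node ud (S = 50.4): V_ud = e^(−0.03)·[0.5381·0.0000 + 0.4619·24.7600] = 11.0994
Node dd (S = 21.6): V_dd = e^(−0.03)·[0.5381·24.7600 + 0.4619·42.0400] = 31.7745
Node u (S = 84): V_u = e^(−0.03)·[0.5381·0.0000 + 0.4619·11.0994] = 4.9756
Node d (S = 36): V_d = e^(−0.03)·[0.5381·11.0994 + 0.4619·31.7745] = 20.0396
Node 0 (S = 60): V_0 = e^(−0.03)·[0.5381·4.9756 + 0.4619·20.0396] = 11.5815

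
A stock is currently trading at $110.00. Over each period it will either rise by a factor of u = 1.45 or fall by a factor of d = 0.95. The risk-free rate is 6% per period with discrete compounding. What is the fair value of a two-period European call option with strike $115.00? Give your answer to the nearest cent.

Risk-neutral probability p = (1 + 0.06 − 0.95)/(1.45 − 0.95) = 0.1100/0.5000 = 0.2200
Terminal stock prices: S_uu = 231.3, S_ud = 151.5, S_dd = 99.27
Terminal payoffs (S − K): max(116.3, 0) = 116.3, max(36.53, 0) = 36.53, max(-15.73, 0) = 0
Node u (S = 159.5): V_u = 1/1.06·[0.2200·116.2750 + 0.7800·36.5250] = 51.0094
Node d (S = 104.5): V_d = 1/1.06·[0.2200·36.5250 + 0.7800·0.0000] = 7.5807
Node 0 (S = 110): V_0 = 1/1.06·[0.2200·51.0094 + 0.7800·7.5807] = 16.1651

$16.17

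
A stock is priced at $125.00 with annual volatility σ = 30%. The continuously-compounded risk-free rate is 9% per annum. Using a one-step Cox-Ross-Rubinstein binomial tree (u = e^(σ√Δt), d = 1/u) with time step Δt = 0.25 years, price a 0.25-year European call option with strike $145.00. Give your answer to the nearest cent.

$0.12

CRR parameters: u = e^(σ√Δt) = e^(0.3·√0.25) = 1.1618, d = 1/u = 0.8607
Per-period rate: rΔt = 0.09·0.25 = 0.0225, so R = e^0.0225 = 1.0228
Risk-neutral probability p = (e^0.0225 − 0.8607)/(1.1618 − 0.8607) = 0.1620/0.3011 = 0.5381
Terminal stock prices: S_u = 145.2, S_d = 107.6
Terminal payoffs (S − K): max(0.2293, 0) = 0.2293, max(-37.41, 0) = 0
Node 0 (S = 125): V_0 = e^(−0.0225)·[0.5381·0.2293 + 0.4619·0.0000] = 0.1206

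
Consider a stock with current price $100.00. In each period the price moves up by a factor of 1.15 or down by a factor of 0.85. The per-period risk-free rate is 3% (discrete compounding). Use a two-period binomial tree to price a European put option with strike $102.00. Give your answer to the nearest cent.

Risk-neutral probability p = (1 + 0.03 − 0.85)/(1.15 − 0.85) = 0.1800/0.3000 = 0.6000
Terminal stock prices: S_uu = 132.2, S_ud = 97.75, S_dd = 72.25
Terminal payoffs (K − S): max(-30.25, 0) = 0, max(4.25, 0) = 4.25, max(29.75, 0) = 29.75
Node u (S = 115): V_u = 1/1.03·[0.6000·0.0000 + 0.4000·4.2500] = 1.6505
Node d (S = 85): V_d = 1/1.03·[0.6000·4.2500 + 0.4000·29.7500] = 14.0291
Node 0 (S = 100): V_0 = 1/1.03·[0.6000·1.6505 + 0.4000·14.0291] = 6.4097

$6.41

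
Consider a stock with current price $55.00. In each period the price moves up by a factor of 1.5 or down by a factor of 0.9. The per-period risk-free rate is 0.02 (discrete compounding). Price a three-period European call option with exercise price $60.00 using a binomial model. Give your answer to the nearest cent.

Risk-neutral probability p = (1 + 0.02 − 0.9)/(1.5 − 0.9) = 0.1200/0.6000 = 0.2000
Terminal stock prices: S_uuu = 185.6, S_uud = 111.4, S_udd = 66.83, S_ddd = 40.1
Terminal payoffs (S − K): max(125.6, 0) = 125.6, max(51.38, 0) = 51.38, max(6.825, 0) = 6.825, max(-19.9, 0) = 0
Node uu (S = 123.8): V_uu = 1/1.02·[0.2000·125.6250 + 0.8000·51.3750] = 64.9265
Node ud (S = 74.25): V_ud = 1/1.02·[0.2000·51.3750 + 0.8000·6.8250] = 15.4265
Node dd (S = 44.55): V_dd = 1/1.02·[0.2000·6.8250 + 0.8000·0.0000] = 1.3382
Node u (S = 82.5): V_u = 1/1.02·[0.2000·64.9265 + 0.8000·15.4265] = 24.8299
Node d (S = 49.5): V_d = 1/1.02·[0.2000·15.4265 + 0.8000·1.3382] = 4.0744
Node 0 (S = 55): V_0 = 1/1.02·[0.2000·24.8299 + 0.8000·4.0744] = 8.0642

$8.06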